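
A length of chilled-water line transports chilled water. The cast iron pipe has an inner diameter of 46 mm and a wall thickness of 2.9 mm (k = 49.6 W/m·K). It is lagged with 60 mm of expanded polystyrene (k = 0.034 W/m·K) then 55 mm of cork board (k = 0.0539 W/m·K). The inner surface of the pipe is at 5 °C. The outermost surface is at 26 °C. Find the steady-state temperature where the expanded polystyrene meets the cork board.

T ≈ 21.7 °C

Cylindrical conduction, so R = ln(r₂/r₁)/(2πkL) per layer, in series:
R_cast iron pipe wall = ln(25.9/23)/(2π×49.6×1) = 3.81×10^-4 K/W
R_expanded polystyrene = ln(85.9/25.9)/(2π×0.034×1) = 5.612 K/W
R_cork board = ln(140.9/85.9)/(2π×0.0539×1) = 1.461 K/W
R_total = 7.074 K/W
Q = ΔT/R_total = 21/7.074
Q = 2.97 W/m
T_interface = T_inner + Q·ΣR(inner→interface) = 5 + 2.97×5.613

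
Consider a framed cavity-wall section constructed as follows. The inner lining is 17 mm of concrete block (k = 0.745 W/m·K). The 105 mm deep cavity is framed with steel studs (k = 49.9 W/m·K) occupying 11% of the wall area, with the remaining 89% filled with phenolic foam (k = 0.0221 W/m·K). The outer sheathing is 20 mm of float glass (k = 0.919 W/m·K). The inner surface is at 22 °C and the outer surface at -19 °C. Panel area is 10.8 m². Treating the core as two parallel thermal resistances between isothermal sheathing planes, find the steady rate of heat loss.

Q ≈ 6960 W

Sheathing layers in series; stud and cavity paths in parallel between them.
R_inner = 0.017/(0.745×10.8) = 0.002113 K/W
R_stud  = 0.105/(49.9×0.11×10.8) = 0.001771 K/W
R_cav   = 0.105/(0.0221×0.89×10.8) = 0.4943 K/W
1/R_core = 1/R_stud + 1/R_cav → R_core = 0.001765 K/W
R_outer = 0.02/(0.919×10.8) = 0.002015 K/W
R_total = 0.005893 K/W
Q = ΔT/R_total = 41/0.005893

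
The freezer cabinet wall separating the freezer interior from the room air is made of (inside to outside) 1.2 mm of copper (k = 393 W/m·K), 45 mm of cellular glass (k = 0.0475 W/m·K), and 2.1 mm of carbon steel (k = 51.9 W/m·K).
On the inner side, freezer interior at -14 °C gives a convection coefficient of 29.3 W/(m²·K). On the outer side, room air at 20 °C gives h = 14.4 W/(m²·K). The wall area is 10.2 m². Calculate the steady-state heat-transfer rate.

Using the resistance-network approach (series):
R_inner film = 1/(h_i·A) = 1/(29.3×10.2) = 0.003346 K/W
R_copper = L/(kA) = 0.0012/(393×10.2) = 2.994×10^-7 K/W
R_cellular glass = L/(kA) = 0.045/(0.0475×10.2) = 0.09288 K/W
R_carbon steel = L/(kA) = 0.0021/(51.9×10.2) = 3.967×10^-6 K/W
R_outer film = 1/(h_o·A) = 1/(14.4×10.2) = 0.006808 K/W
R_total = 0.103 K/W
Q = ΔT / R_total = 34 / 0.103

Q ≈ 330 W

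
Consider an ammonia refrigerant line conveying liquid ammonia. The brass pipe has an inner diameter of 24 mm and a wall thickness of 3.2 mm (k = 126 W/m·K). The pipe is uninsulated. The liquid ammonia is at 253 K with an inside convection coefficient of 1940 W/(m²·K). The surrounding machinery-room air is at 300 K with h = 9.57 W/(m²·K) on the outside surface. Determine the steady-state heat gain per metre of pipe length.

q′ ≈ 42.7 W/m

Radial resistances (cylindrical: R_cond = ln(r_o/r_i)/(2πkL), R_conv = 1/(h·2πrL)):
R_inner film = 1/(h_i·2πr₁L) = 1/(1940×2π×0.012×1) = 0.006837 K/W
R_brass pipe wall = ln(15.2/12)/(2π×126×1) = 2.986×10^-4 K/W
R_outer film = 1/(h_o·2πr_oL) = 1/(9.57×2π×0.0152×1) = 1.094 K/W
R_total = 1.101 K/W
Q = ΔT/R_total = 47/1.101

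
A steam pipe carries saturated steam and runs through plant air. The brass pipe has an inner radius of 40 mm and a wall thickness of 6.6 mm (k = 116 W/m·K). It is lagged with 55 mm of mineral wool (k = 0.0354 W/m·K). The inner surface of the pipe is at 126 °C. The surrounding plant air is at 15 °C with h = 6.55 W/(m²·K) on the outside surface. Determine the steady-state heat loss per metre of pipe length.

q′ ≈ 29.7 W/m

Cylindrical conduction, so R = ln(r₂/r₁)/(2πkL) per layer, in series:
R_brass pipe wall = ln(46.6/40)/(2π×116×1) = 2.095×10^-4 K/W
R_mineral wool = ln(101.6/46.6)/(2π×0.0354×1) = 3.504 K/W
R_outer film = 1/(h_o·2πr_oL) = 1/(6.55×2π×0.1016×1) = 0.2392 K/W
R_total = 3.744 K/W
Q = ΔT/R_total = 111/3.744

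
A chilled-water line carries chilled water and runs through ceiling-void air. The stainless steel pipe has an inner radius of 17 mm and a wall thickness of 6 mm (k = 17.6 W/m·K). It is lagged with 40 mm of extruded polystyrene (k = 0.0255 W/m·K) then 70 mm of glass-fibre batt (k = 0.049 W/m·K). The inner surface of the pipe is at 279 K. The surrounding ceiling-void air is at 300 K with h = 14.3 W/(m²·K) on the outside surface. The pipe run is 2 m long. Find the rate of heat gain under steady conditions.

Per-layer cylindrical resistances, series-summed:
R_stainless steel pipe wall = ln(23/17)/(2π×17.6×2) = 0.001367 K/W
R_extruded polystyrene = ln(63/23)/(2π×0.0255×2) = 3.145 K/W
R_glass-fibre batt = ln(133/63)/(2π×0.049×2) = 1.213 K/W
R_outer film = 1/(h_o·2πr_oL) = 1/(14.3×2π×0.133×2) = 0.04184 K/W
R_total = 4.401 K/W
Q = ΔT/R_total = 21/4.401

Q ≈ 4.77 W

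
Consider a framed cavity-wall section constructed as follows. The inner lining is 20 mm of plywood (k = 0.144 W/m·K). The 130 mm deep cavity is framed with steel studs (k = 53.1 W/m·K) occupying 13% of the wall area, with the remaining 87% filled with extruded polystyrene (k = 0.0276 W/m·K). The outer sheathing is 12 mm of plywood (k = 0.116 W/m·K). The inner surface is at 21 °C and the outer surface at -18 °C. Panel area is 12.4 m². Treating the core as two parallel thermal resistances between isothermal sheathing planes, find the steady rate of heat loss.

Sheathing layers in series; stud and cavity paths in parallel between them.
R_inner = 0.02/(0.144×12.4) = 0.0112 K/W
R_stud  = 0.13/(53.1×0.13×12.4) = 0.001519 K/W
R_cav   = 0.13/(0.0276×0.87×12.4) = 0.4366 K/W
1/R_core = 1/R_stud + 1/R_cav → R_core = 0.001513 K/W
R_outer = 0.012/(0.116×12.4) = 0.008343 K/W
R_total = 0.02106 K/W
Q = ΔT/R_total = 39/0.02106

Q ≈ 1850 W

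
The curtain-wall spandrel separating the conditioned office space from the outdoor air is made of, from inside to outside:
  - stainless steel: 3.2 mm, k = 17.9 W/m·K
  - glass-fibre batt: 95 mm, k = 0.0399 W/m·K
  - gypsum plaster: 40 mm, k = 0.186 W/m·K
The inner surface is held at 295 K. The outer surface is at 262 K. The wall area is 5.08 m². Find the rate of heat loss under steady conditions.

Treating each layer as a thermal resistance in series:
R_stainless steel = L/(kA) = 0.0032/(17.9×5.08) = 3.519×10^-5 K/W
R_glass-fibre batt = L/(kA) = 0.095/(0.0399×5.08) = 0.4687 K/W
R_gypsum plaster = L/(kA) = 0.04/(0.186×5.08) = 0.04233 K/W
R_total = 0.5111 K/W
Q = ΔT / R_total = 33 / 0.5111

Q ≈ 64.6 W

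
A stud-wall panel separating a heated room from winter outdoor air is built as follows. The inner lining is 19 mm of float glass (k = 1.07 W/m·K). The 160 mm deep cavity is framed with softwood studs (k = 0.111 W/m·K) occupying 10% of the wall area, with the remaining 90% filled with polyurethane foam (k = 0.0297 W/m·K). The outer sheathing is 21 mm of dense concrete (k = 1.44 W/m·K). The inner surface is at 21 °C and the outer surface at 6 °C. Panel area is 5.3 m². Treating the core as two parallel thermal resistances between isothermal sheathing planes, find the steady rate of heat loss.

Sheathing layers in series; stud and cavity paths in parallel between them.
R_inner = 0.019/(1.07×5.3) = 0.00335 K/W
R_stud  = 0.16/(0.111×0.1×5.3) = 2.72 K/W
R_cav   = 0.16/(0.0297×0.9×5.3) = 1.129 K/W
1/R_core = 1/R_stud + 1/R_cav → R_core = 0.798 K/W
R_outer = 0.021/(1.44×5.3) = 0.002752 K/W
R_total = 0.8041 K/W
Q = ΔT/R_total = 15/0.8041

Q ≈ 18.7 W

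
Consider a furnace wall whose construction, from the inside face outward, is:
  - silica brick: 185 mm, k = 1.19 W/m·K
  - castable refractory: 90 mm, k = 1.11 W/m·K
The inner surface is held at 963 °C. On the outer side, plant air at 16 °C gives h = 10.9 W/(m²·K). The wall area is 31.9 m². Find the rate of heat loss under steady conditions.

Q ≈ 92000 W

Thermal resistances in series:
R_silica brick = L/(kA) = 0.185/(1.19×31.9) = 0.004873 K/W
R_castable refractory = L/(kA) = 0.09/(1.11×31.9) = 0.002542 K/W
R_outer film = 1/(h_o·A) = 1/(10.9×31.9) = 0.002876 K/W
R_total = 0.01029 K/W
Q = ΔT / R_total = 947 / 0.01029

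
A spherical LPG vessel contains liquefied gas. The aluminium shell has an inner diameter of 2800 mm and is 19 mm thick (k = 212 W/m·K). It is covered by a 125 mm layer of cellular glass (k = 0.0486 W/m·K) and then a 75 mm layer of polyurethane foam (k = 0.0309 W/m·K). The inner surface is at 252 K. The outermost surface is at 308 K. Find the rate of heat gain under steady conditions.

Q ≈ 328 W

Each spherical layer contributes R = (1/r_i − 1/r_o)/(4πk):
R_aluminium shell = (1/1.4 − 1/1.419)/(4π×212) = 3.59×10^-6 K/W
R_cellular glass = (1/1.419 − 1/1.544)/(4π×0.0486) = 0.09342 K/W
R_polyurethane foam = (1/1.544 − 1/1.619)/(4π×0.0309) = 0.07727 K/W
R_total = 0.1707 K/W
Q = ΔT/R_total = 56/0.1707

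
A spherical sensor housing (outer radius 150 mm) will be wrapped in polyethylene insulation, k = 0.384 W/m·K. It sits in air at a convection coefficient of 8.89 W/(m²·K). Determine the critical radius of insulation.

For a sphere r_cr = 2k/h = 2×0.384/8.89
r_cr = 86.4 mm; since the bare radius (150 mm) is above r_cr, any added insulation will reduce heat loss.

r_cr ≈ 86.4 mm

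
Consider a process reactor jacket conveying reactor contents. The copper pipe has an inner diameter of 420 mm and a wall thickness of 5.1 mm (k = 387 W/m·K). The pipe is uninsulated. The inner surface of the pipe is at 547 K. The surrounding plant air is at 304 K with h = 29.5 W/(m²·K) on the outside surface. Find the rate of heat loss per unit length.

q′ ≈ 9680 W/m

Per-layer cylindrical resistances, series-summed:
R_copper pipe wall = ln(215.1/210)/(2π×387×1) = 9.868×10^-6 K/W
R_outer film = 1/(h_o·2πr_oL) = 1/(29.5×2π×0.2151×1) = 0.02508 K/W
R_total = 0.02509 K/W
Q = ΔT/R_total = 243/0.02509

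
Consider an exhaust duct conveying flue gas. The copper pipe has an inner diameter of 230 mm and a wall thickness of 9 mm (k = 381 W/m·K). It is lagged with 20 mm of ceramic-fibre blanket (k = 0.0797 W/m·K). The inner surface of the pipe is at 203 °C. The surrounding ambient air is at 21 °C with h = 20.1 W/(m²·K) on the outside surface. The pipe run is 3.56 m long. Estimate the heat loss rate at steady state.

Radial resistances (cylindrical: R_cond = ln(r_o/r_i)/(2πkL), R_conv = 1/(h·2πrL)):
R_copper pipe wall = ln(124/115)/(2π×381×3.56) = 8.841×10^-6 K/W
R_ceramic-fibre blanket = ln(144/124)/(2π×0.0797×3.56) = 0.08388 K/W
R_outer film = 1/(h_o·2πr_oL) = 1/(20.1×2π×0.144×3.56) = 0.01545 K/W
R_total = 0.09933 K/W
Q = ΔT/R_total = 182/0.09933

Q ≈ 1830 W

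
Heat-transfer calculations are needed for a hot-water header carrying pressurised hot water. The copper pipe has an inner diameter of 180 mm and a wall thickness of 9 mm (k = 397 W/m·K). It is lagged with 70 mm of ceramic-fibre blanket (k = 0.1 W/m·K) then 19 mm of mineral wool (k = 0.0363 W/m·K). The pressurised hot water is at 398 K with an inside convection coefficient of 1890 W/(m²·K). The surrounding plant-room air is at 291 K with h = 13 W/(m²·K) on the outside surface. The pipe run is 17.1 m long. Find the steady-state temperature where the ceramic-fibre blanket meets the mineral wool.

T ≈ 332 K

Per-layer cylindrical resistances, series-summed:
R_inner film = 1/(h_i·2πr₁L) = 1/(1890×2π×0.09×17.1) = 5.472×10^-5 K/W
R_copper pipe wall = ln(99/90)/(2π×397×17.1) = 2.234×10^-6 K/W
R_ceramic-fibre blanket = ln(169/99)/(2π×0.1×17.1) = 0.04977 K/W
R_mineral wool = ln(188/169)/(2π×0.0363×17.1) = 0.02732 K/W
R_outer film = 1/(h_o·2πr_oL) = 1/(13×2π×0.188×17.1) = 0.003808 K/W
R_total = 0.08096 K/W
Q = ΔT/R_total = 107/0.08096
Q = 1320 W
T_interface = T_inner − Q·ΣR(inner→interface) = 398 − 1320×0.04983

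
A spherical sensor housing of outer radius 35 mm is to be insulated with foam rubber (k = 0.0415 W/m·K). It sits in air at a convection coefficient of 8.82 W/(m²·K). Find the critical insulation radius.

For a sphere r_cr = 2k/h = 2×0.0415/8.82
r_cr = 9.41 mm; since the bare radius (35 mm) is above r_cr, any added insulation will reduce heat loss.

r_cr ≈ 9.41 mm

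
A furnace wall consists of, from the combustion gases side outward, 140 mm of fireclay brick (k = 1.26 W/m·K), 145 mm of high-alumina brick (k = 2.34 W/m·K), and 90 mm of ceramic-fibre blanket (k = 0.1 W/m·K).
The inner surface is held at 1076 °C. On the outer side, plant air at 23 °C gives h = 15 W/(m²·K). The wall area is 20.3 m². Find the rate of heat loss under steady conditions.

Model the wall as resistances in series:
R_fireclay brick = L/(kA) = 0.14/(1.26×20.3) = 0.005473 K/W
R_high-alumina brick = L/(kA) = 0.145/(2.34×20.3) = 0.003053 K/W
R_ceramic-fibre blanket = L/(kA) = 0.09/(0.1×20.3) = 0.04433 K/W
R_outer film = 1/(h_o·A) = 1/(15×20.3) = 0.003284 K/W
R_total = 0.05615 K/W
Q = ΔT / R_total = 1053 / 0.05615

Q ≈ 18800 W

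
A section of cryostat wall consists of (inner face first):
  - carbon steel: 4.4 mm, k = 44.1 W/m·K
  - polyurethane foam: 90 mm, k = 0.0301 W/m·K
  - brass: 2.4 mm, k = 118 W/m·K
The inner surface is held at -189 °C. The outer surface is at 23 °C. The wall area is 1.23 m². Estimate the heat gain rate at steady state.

Q ≈ 87.2 W

Treating each layer as a thermal resistance in series:
R_carbon steel = L/(kA) = 0.0044/(44.1×1.23) = 8.112×10^-5 K/W
R_polyurethane foam = L/(kA) = 0.09/(0.0301×1.23) = 2.431 K/W
R_brass = L/(kA) = 0.0024/(118×1.23) = 1.654×10^-5 K/W
R_total = 2.431 K/W
Q = ΔT / R_total = 212 / 2.431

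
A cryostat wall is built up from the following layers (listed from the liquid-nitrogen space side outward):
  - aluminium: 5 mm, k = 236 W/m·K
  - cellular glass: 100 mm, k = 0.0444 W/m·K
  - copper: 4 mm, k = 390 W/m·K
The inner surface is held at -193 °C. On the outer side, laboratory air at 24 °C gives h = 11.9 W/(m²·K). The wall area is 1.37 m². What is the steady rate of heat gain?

Treating each layer as a thermal resistance in series:
R_aluminium = L/(kA) = 0.005/(236×1.37) = 1.546×10^-5 K/W
R_cellular glass = L/(kA) = 0.1/(0.0444×1.37) = 1.644 K/W
R_copper = L/(kA) = 0.004/(390×1.37) = 7.486×10^-6 K/W
R_outer film = 1/(h_o·A) = 1/(11.9×1.37) = 0.06134 K/W
R_total = 1.705 K/W
Q = ΔT / R_total = 217 / 1.705

Q ≈ 127 W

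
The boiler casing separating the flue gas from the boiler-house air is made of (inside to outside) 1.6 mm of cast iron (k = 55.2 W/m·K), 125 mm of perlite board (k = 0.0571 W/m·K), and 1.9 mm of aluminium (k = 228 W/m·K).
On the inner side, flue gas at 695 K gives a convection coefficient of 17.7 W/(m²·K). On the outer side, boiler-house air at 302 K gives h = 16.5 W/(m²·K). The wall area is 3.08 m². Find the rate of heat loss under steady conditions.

Q ≈ 525 W

Series thermal resistances:
R_inner film = 1/(h_i·A) = 1/(17.7×3.08) = 0.01834 K/W
R_cast iron = L/(kA) = 0.0016/(55.2×3.08) = 9.411×10^-6 K/W
R_perlite board = L/(kA) = 0.125/(0.0571×3.08) = 0.7108 K/W
R_aluminium = L/(kA) = 0.0019/(228×3.08) = 2.706×10^-6 K/W
R_outer film = 1/(h_o·A) = 1/(16.5×3.08) = 0.01968 K/W
R_total = 0.7488 K/W
Q = ΔT / R_total = 393 / 0.7488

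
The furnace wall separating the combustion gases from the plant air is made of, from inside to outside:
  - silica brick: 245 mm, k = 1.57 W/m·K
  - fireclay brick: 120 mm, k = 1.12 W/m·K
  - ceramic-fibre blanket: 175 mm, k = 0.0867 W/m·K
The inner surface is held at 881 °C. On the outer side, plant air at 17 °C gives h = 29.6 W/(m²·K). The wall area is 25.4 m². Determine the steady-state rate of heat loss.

Q ≈ 9480 W

Thermal resistances in series:
R_silica brick = L/(kA) = 0.245/(1.57×25.4) = 0.006144 K/W
R_fireclay brick = L/(kA) = 0.12/(1.12×25.4) = 0.004218 K/W
R_ceramic-fibre blanket = L/(kA) = 0.175/(0.0867×25.4) = 0.07947 K/W
R_outer film = 1/(h_o·A) = 1/(29.6×25.4) = 0.00133 K/W
R_total = 0.09116 K/W
Q = ΔT / R_total = 864 / 0.09116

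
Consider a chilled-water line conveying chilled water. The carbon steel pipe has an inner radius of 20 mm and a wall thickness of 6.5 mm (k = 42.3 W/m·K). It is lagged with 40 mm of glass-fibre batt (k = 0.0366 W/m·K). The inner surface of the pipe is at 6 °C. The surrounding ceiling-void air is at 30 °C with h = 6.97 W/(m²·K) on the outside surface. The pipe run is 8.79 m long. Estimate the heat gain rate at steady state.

Cylindrical conduction, so R = ln(r₂/r₁)/(2πkL) per layer, in series:
R_carbon steel pipe wall = ln(26.5/20)/(2π×42.3×8.79) = 1.205×10^-4 K/W
R_glass-fibre batt = ln(66.5/26.5)/(2π×0.0366×8.79) = 0.4552 K/W
R_outer film = 1/(h_o·2πr_oL) = 1/(6.97×2π×0.0665×8.79) = 0.03906 K/W
R_total = 0.4943 K/W
Q = ΔT/R_total = 24/0.4943

Q ≈ 48.5 W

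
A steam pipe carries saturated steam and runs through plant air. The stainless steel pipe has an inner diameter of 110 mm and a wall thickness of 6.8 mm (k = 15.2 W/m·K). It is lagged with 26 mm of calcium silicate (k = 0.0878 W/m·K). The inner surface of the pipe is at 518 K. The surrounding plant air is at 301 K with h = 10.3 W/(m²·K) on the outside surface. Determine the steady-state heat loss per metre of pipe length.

Per-layer cylindrical resistances, series-summed:
R_stainless steel pipe wall = ln(61.8/55)/(2π×15.2×1) = 0.001221 K/W
R_calcium silicate = ln(87.8/61.8)/(2π×0.0878×1) = 0.6365 K/W
R_outer film = 1/(h_o·2πr_oL) = 1/(10.3×2π×0.0878×1) = 0.176 K/W
R_total = 0.8138 K/W
Q = ΔT/R_total = 217/0.8138

q′ ≈ 267 W/m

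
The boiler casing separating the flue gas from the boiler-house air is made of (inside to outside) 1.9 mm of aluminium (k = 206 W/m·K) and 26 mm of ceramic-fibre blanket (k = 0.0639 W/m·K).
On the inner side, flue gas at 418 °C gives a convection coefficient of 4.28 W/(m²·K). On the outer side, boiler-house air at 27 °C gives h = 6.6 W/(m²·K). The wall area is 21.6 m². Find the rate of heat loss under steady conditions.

Q ≈ 10700 W

Using the resistance-network approach (series):
R_inner film = 1/(h_i·A) = 1/(4.28×21.6) = 0.01082 K/W
R_aluminium = L/(kA) = 0.0019/(206×21.6) = 4.27×10^-7 K/W
R_ceramic-fibre blanket = L/(kA) = 0.026/(0.0639×21.6) = 0.01884 K/W
R_outer film = 1/(h_o·A) = 1/(6.6×21.6) = 0.007015 K/W
R_total = 0.03667 K/W
Q = ΔT / R_total = 391 / 0.03667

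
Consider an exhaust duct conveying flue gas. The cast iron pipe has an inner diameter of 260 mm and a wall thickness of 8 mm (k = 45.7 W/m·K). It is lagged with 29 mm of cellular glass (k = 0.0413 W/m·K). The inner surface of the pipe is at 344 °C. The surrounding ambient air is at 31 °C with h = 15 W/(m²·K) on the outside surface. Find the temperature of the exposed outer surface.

Radial resistances (cylindrical: R_cond = ln(r_o/r_i)/(2πkL), R_conv = 1/(h·2πrL)):
R_cast iron pipe wall = ln(138/130)/(2π×45.7×1) = 2.08×10^-4 K/W
R_cellular glass = ln(167/138)/(2π×0.0413×1) = 0.735 K/W
R_outer film = 1/(h_o·2πr_oL) = 1/(15×2π×0.167×1) = 0.06353 K/W
R_total = 0.7988 K/W
Q = ΔT/R_total = 313/0.7988
Q = 392 W/m
T_interface = T_inner − Q·ΣR(inner→interface) = 344 − 392×0.7352

T ≈ 55.9 °C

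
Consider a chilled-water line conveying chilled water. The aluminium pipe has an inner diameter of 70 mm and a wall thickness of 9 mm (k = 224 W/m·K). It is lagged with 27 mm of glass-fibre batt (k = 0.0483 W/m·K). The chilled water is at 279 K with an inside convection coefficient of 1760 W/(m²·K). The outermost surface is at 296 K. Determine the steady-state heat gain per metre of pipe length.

Per-layer cylindrical resistances, series-summed:
R_inner film = 1/(h_i·2πr₁L) = 1/(1760×2π×0.035×1) = 0.002584 K/W
R_aluminium pipe wall = ln(44/35)/(2π×224×1) = 1.626×10^-4 K/W
R_glass-fibre batt = ln(71/44)/(2π×0.0483×1) = 1.577 K/W
R_total = 1.579 K/W
Q = ΔT/R_total = 17/1.579

q′ ≈ 10.8 W/m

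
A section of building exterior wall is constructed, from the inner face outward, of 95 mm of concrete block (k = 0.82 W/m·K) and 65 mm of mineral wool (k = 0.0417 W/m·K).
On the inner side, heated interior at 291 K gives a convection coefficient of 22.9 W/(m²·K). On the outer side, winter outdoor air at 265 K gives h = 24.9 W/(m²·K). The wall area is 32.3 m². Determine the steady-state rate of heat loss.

Q ≈ 478 W

Thermal resistances in series:
R_inner film = 1/(h_i·A) = 1/(22.9×32.3) = 0.001352 K/W
R_concrete block = L/(kA) = 0.095/(0.82×32.3) = 0.003587 K/W
R_mineral wool = L/(kA) = 0.065/(0.0417×32.3) = 0.04826 K/W
R_outer film = 1/(h_o·A) = 1/(24.9×32.3) = 0.001243 K/W
R_total = 0.05444 K/W
Q = ΔT / R_total = 26 / 0.05444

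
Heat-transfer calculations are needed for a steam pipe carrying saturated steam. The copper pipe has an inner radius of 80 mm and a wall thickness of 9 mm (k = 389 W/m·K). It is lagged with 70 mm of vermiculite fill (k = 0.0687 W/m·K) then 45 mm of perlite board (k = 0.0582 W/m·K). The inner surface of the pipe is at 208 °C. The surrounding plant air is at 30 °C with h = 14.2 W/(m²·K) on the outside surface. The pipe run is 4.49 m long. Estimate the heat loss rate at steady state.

Q ≈ 384 W

For a radial system each layer contributes R = ln(r_out/r_in)/(2πkL); films add R = 1/(hA).
R_copper pipe wall = ln(89/80)/(2π×389×4.49) = 9.715×10^-6 K/W
R_vermiculite fill = ln(159/89)/(2π×0.0687×4.49) = 0.2994 K/W
R_perlite board = ln(204/159)/(2π×0.0582×4.49) = 0.1518 K/W
R_outer film = 1/(h_o·2πr_oL) = 1/(14.2×2π×0.204×4.49) = 0.01224 K/W
R_total = 0.4634 K/W
Q = ΔT/R_total = 178/0.4634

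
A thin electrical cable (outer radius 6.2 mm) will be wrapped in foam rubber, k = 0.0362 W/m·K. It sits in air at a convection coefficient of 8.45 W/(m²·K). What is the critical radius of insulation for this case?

For a cylinder r_cr = k/h = 0.0362/8.45
r_cr = 4.28 mm; since the bare radius (6.2 mm) is above r_cr, any added insulation will reduce heat loss.

r_cr ≈ 4.28 mm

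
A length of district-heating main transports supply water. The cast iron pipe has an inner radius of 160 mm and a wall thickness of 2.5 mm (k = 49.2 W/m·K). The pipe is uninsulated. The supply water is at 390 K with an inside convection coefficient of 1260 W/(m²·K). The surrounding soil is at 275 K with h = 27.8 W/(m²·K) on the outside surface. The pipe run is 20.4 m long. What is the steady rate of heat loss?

For a radial system each layer contributes R = ln(r_out/r_in)/(2πkL); films add R = 1/(hA).
R_inner film = 1/(h_i·2πr₁L) = 1/(1260×2π×0.16×20.4) = 3.87×10^-5 K/W
R_cast iron pipe wall = ln(162.5/160)/(2π×49.2×20.4) = 2.459×10^-6 K/W
R_outer film = 1/(h_o·2πr_oL) = 1/(27.8×2π×0.1625×20.4) = 0.001727 K/W
R_total = 0.001768 K/W
Q = ΔT/R_total = 115/0.001768

Q ≈ 65000 W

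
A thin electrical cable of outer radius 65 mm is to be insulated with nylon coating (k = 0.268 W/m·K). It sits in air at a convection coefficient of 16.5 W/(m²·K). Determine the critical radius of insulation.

r_cr ≈ 16.2 mm

For a cylinder r_cr = k/h = 0.268/16.5
r_cr = 16.2 mm; since the bare radius (65 mm) is above r_cr, any added insulation will reduce heat loss.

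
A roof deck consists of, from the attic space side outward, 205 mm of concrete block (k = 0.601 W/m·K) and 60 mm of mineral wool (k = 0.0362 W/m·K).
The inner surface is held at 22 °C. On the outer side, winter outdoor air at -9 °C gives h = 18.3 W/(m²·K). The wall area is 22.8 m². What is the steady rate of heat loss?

Q ≈ 344 W

Series thermal resistances:
R_concrete block = L/(kA) = 0.205/(0.601×22.8) = 0.01496 K/W
R_mineral wool = L/(kA) = 0.06/(0.0362×22.8) = 0.0727 K/W
R_outer film = 1/(h_o·A) = 1/(18.3×22.8) = 0.002397 K/W
R_total = 0.09005 K/W
Q = ΔT / R_total = 31 / 0.09005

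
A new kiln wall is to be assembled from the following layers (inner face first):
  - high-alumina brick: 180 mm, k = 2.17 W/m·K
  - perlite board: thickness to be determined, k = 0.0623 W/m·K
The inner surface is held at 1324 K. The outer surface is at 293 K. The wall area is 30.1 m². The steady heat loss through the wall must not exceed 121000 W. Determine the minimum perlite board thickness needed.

L ≈ 10.8 mm

Thermal resistances in series:
R_high-alumina brick = L/(kA) = 0.18/(2.17×30.1) = 0.002756 K/W
Sum of the known resistances R_other = 0.002756 K/W
Required total resistance R_tot = ΔT/Q_allow = 1031/121000 = 0.008521 K/W
R_perlite board = R_tot − R_other = 0.005765 K/W
L = R·k·A = 0.005765×0.0623×30.1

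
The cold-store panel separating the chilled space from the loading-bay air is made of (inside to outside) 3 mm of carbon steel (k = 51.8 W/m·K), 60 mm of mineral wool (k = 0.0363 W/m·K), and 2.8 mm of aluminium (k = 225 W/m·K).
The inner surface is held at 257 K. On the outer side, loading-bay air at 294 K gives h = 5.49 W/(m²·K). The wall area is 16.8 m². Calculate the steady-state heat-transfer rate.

Q ≈ 339 W

Series thermal resistances:
R_carbon steel = L/(kA) = 0.003/(51.8×16.8) = 3.447×10^-6 K/W
R_mineral wool = L/(kA) = 0.06/(0.0363×16.8) = 0.09839 K/W
R_aluminium = L/(kA) = 0.0028/(225×16.8) = 7.407×10^-7 K/W
R_outer film = 1/(h_o·A) = 1/(5.49×16.8) = 0.01084 K/W
R_total = 0.1092 K/W
Q = ΔT / R_total = 37 / 0.1092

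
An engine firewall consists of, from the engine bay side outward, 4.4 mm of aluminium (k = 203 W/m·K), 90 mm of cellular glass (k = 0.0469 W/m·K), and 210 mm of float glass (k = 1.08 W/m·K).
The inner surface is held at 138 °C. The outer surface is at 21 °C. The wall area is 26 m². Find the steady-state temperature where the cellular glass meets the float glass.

T ≈ 31.8 °C

Series thermal resistances:
R_aluminium = L/(kA) = 0.0044/(203×26) = 8.336×10^-7 K/W
R_cellular glass = L/(kA) = 0.09/(0.0469×26) = 0.07381 K/W
R_float glass = L/(kA) = 0.21/(1.08×26) = 0.007479 K/W
R_total = 0.08129 K/W;  Q = ΔT/R_total = 117/0.08129 = 1439 W
T_interface = T_inner − Q·ΣR(inner→interface) = 138 − 1440×0.07381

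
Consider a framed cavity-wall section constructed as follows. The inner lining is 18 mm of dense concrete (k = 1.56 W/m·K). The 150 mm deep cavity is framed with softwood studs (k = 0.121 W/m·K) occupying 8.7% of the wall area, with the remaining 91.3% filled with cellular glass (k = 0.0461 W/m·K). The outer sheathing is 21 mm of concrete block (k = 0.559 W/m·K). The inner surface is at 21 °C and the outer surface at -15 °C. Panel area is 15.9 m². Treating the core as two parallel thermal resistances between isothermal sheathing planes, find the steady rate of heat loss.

Sheathing layers in series; stud and cavity paths in parallel between them.
R_inner = 0.018/(1.56×15.9) = 7.257×10^-4 K/W
R_stud  = 0.15/(0.121×0.087×15.9) = 0.8962 K/W
R_cav   = 0.15/(0.0461×0.913×15.9) = 0.2241 K/W
1/R_core = 1/R_stud + 1/R_cav → R_core = 0.1793 K/W
R_outer = 0.021/(0.559×15.9) = 0.002363 K/W
R_total = 0.1824 K/W
Q = ΔT/R_total = 36/0.1824

Q ≈ 197 W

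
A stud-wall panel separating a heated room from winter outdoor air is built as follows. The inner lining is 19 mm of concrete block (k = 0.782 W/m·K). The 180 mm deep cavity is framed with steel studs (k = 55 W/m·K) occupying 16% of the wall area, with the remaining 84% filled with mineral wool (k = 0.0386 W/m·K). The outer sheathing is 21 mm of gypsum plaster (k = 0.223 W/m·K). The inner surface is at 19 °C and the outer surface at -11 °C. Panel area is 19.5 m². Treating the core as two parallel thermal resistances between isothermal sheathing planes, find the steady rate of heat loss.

Sheathing layers in series; stud and cavity paths in parallel between them.
R_inner = 0.019/(0.782×19.5) = 0.001246 K/W
R_stud  = 0.18/(55×0.16×19.5) = 0.001049 K/W
R_cav   = 0.18/(0.0386×0.84×19.5) = 0.2847 K/W
1/R_core = 1/R_stud + 1/R_cav → R_core = 0.001045 K/W
R_outer = 0.021/(0.223×19.5) = 0.004829 K/W
R_total = 0.00712 K/W
Q = ΔT/R_total = 30/0.00712

Q ≈ 4210 W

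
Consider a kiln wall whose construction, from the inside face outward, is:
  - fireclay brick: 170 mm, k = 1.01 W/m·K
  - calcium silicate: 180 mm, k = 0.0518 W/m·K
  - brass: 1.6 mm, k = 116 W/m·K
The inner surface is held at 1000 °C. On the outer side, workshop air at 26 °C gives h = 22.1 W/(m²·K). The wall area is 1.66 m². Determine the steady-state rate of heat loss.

Q ≈ 438 W

Using the resistance-network approach (series):
R_fireclay brick = L/(kA) = 0.17/(1.01×1.66) = 0.1014 K/W
R_calcium silicate = L/(kA) = 0.18/(0.0518×1.66) = 2.093 K/W
R_brass = L/(kA) = 0.0016/(116×1.66) = 8.309×10^-6 K/W
R_outer film = 1/(h_o·A) = 1/(22.1×1.66) = 0.02726 K/W
R_total = 2.222 K/W
Q = ΔT / R_total = 974 / 2.222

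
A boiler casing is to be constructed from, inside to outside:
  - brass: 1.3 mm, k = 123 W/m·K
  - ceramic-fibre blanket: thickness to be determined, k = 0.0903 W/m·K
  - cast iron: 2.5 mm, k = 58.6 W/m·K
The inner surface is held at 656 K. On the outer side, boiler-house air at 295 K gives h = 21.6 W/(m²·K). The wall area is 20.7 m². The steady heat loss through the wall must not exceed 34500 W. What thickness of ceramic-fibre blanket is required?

Using the resistance-network approach (series):
R_brass = L/(kA) = 0.0013/(123×20.7) = 5.106×10^-7 K/W
R_cast iron = L/(kA) = 0.0025/(58.6×20.7) = 2.061×10^-6 K/W
R_outer film = 1/(h_o·A) = 1/(21.6×20.7) = 0.002237 K/W
Sum of the known resistances R_other = 0.002239 K/W
Required total resistance R_tot = ΔT/Q_allow = 361/34500 = 0.01046 K/W
R_ceramic-fibre blanket = R_tot − R_other = 0.008225 K/W
L = R·k·A = 0.008225×0.0903×20.7

L ≈ 15.4 mm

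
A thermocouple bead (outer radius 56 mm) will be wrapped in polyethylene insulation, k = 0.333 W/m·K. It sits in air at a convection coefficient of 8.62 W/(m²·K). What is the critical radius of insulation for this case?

r_cr ≈ 77.3 mm

For a sphere r_cr = 2k/h = 2×0.333/8.62
r_cr = 77.3 mm; since the bare radius (56 mm) is below r_cr, adding a thin layer of insulation will *increase* heat loss.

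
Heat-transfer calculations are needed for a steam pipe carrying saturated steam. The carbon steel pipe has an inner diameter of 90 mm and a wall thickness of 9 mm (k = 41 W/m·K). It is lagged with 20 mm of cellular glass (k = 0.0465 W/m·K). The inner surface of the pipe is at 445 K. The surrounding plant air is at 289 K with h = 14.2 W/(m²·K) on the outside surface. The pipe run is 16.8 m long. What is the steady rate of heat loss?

Per-layer cylindrical resistances, series-summed:
R_carbon steel pipe wall = ln(54/45)/(2π×41×16.8) = 4.213×10^-5 K/W
R_cellular glass = ln(74/54)/(2π×0.0465×16.8) = 0.06419 K/W
R_outer film = 1/(h_o·2πr_oL) = 1/(14.2×2π×0.074×16.8) = 0.009016 K/W
R_total = 0.07325 K/W
Q = ΔT/R_total = 156/0.07325

Q ≈ 2130 W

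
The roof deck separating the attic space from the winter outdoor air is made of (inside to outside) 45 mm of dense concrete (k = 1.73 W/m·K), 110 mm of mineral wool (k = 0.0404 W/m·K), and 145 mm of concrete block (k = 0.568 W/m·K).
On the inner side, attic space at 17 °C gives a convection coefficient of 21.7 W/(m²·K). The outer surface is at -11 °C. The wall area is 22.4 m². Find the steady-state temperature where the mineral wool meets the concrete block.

T ≈ -8.66 °C

Using the resistance-network approach (series):
R_inner film = 1/(h_i·A) = 1/(21.7×22.4) = 0.002057 K/W
R_dense concrete = L/(kA) = 0.045/(1.73×22.4) = 0.001161 K/W
R_mineral wool = L/(kA) = 0.11/(0.0404×22.4) = 0.1216 K/W
R_concrete block = L/(kA) = 0.145/(0.568×22.4) = 0.0114 K/W
R_total = 0.1362 K/W;  Q = ΔT/R_total = 28/0.1362 = 205.6 W
T_interface = T_inner − Q·ΣR(inner→interface) = 17 − 206×0.1248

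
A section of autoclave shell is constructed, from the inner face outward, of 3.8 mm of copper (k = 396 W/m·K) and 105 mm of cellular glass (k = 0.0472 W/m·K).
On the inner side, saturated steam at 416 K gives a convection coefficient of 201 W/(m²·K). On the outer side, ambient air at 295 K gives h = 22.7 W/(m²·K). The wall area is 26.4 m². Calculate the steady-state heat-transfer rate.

Q ≈ 1400 W

Using the resistance-network approach (series):
R_inner film = 1/(h_i·A) = 1/(201×26.4) = 1.885×10^-4 K/W
R_copper = L/(kA) = 0.0038/(396×26.4) = 3.635×10^-7 K/W
R_cellular glass = L/(kA) = 0.105/(0.0472×26.4) = 0.08426 K/W
R_outer film = 1/(h_o·A) = 1/(22.7×26.4) = 0.001669 K/W
R_total = 0.08612 K/W
Q = ΔT / R_total = 121 / 0.08612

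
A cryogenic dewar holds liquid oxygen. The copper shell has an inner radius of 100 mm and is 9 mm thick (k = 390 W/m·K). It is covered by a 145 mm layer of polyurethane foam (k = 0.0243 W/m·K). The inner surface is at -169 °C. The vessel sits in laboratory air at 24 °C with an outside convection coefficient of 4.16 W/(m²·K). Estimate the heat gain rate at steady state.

Q ≈ 11.1 W

Each spherical layer contributes R = (1/r_i − 1/r_o)/(4πk):
R_copper shell = (1/0.1 − 1/0.109)/(4π×390) = 1.685×10^-4 K/W
R_polyurethane foam = (1/0.109 − 1/0.254)/(4π×0.0243) = 17.15 K/W
R_outer film = 1/(h·4πr_o²) = 1/(4.16×4π×0.254²) = 0.2965 K/W
R_total = 17.45 K/W
Q = ΔT/R_total = 193/17.45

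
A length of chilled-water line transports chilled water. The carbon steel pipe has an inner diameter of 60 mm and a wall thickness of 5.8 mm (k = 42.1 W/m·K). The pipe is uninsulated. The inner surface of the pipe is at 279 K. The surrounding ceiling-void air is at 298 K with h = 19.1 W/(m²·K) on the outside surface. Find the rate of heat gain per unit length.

q′ ≈ 81.4 W/m

Treating each annulus and film as a series resistance:
R_carbon steel pipe wall = ln(35.8/30)/(2π×42.1×1) = 6.682×10^-4 K/W
R_outer film = 1/(h_o·2πr_oL) = 1/(19.1×2π×0.0358×1) = 0.2328 K/W
R_total = 0.2334 K/W
Q = ΔT/R_total = 19/0.2334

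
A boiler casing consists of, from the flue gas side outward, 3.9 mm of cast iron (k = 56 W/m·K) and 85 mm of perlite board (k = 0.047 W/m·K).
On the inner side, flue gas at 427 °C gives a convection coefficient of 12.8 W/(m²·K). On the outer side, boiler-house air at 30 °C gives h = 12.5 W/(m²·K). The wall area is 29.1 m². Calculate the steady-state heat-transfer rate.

Q ≈ 5870 W

Using the resistance-network approach (series):
R_inner film = 1/(h_i·A) = 1/(12.8×29.1) = 0.002685 K/W
R_cast iron = L/(kA) = 0.0039/(56×29.1) = 2.393×10^-6 K/W
R_perlite board = L/(kA) = 0.085/(0.047×29.1) = 0.06215 K/W
R_outer film = 1/(h_o·A) = 1/(12.5×29.1) = 0.002749 K/W
R_total = 0.06758 K/W
Q = ΔT / R_total = 397 / 0.06758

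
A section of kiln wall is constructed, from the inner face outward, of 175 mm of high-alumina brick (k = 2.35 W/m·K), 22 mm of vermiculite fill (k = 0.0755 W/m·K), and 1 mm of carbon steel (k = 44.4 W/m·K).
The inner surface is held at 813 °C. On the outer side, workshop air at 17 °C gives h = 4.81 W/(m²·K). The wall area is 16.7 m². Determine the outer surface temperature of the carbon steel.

T ≈ 305 °C

Thermal resistances in series:
R_high-alumina brick = L/(kA) = 0.175/(2.35×16.7) = 0.004459 K/W
R_vermiculite fill = L/(kA) = 0.022/(0.0755×16.7) = 0.01745 K/W
R_carbon steel = L/(kA) = 0.001/(44.4×16.7) = 1.349×10^-6 K/W
R_outer film = 1/(h_o·A) = 1/(4.81×16.7) = 0.01245 K/W
R_total = 0.03436 K/W;  Q = ΔT/R_total = 796/0.03436 = 23170 W
T_interface = T_inner − Q·ΣR(inner→interface) = 813 − 23200×0.02191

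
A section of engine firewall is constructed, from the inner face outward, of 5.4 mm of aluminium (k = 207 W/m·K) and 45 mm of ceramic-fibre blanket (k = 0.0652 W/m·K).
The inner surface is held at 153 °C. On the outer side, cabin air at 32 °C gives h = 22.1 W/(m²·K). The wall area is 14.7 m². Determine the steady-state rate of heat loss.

Q ≈ 2420 W

Using the resistance-network approach (series):
R_aluminium = L/(kA) = 0.0054/(207×14.7) = 1.775×10^-6 K/W
R_ceramic-fibre blanket = L/(kA) = 0.045/(0.0652×14.7) = 0.04695 K/W
R_outer film = 1/(h_o·A) = 1/(22.1×14.7) = 0.003078 K/W
R_total = 0.05003 K/W
Q = ΔT / R_total = 121 / 0.05003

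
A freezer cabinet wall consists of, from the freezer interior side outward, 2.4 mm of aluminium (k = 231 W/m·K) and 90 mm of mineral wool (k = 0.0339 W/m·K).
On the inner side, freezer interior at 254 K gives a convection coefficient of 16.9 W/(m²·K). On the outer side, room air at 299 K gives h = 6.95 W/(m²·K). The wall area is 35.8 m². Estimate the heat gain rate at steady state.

Thermal resistances in series:
R_inner film = 1/(h_i·A) = 1/(16.9×35.8) = 0.001653 K/W
R_aluminium = L/(kA) = 0.0024/(231×35.8) = 2.902×10^-7 K/W
R_mineral wool = L/(kA) = 0.09/(0.0339×35.8) = 0.07416 K/W
R_outer film = 1/(h_o·A) = 1/(6.95×35.8) = 0.004019 K/W
R_total = 0.07983 K/W
Q = ΔT / R_total = 45 / 0.07983

Q ≈ 564 W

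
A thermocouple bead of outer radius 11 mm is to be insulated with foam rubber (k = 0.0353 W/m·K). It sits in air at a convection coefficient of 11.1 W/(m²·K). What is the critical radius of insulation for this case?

r_cr ≈ 6.36 mm

For a sphere r_cr = 2k/h = 2×0.0353/11.1
r_cr = 6.36 mm; since the bare radius (11 mm) is above r_cr, any added insulation will reduce heat loss.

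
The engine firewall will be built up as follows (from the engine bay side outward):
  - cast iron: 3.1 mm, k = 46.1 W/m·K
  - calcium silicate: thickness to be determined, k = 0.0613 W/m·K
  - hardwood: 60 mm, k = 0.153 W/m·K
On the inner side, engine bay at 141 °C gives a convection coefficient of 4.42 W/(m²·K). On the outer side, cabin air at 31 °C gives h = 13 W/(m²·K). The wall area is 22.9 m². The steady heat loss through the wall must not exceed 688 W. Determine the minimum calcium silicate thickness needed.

L ≈ 182 mm

Series thermal resistances:
R_inner film = 1/(h_i·A) = 1/(4.42×22.9) = 0.00988 K/W
R_cast iron = L/(kA) = 0.0031/(46.1×22.9) = 2.936×10^-6 K/W
R_hardwood = L/(kA) = 0.06/(0.153×22.9) = 0.01712 K/W
R_outer film = 1/(h_o·A) = 1/(13×22.9) = 0.003359 K/W
Sum of the known resistances R_other = 0.03037 K/W
Required total resistance R_tot = ΔT/Q_allow = 110/688 = 0.1599 K/W
R_calcium silicate = R_tot − R_other = 0.1295 K/W
L = R·k·A = 0.1295×0.0613×22.9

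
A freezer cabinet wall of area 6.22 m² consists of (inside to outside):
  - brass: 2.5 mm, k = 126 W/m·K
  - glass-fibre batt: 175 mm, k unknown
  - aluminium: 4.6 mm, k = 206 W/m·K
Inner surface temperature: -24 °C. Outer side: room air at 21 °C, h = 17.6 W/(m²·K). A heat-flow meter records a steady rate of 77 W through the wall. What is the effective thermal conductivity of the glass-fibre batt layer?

Thermal resistances in series:
R_brass = L/(kA) = 0.0025/(126×6.22) = 3.19×10^-6 K/W
R_aluminium = L/(kA) = 0.0046/(206×6.22) = 3.59×10^-6 K/W
R_outer film = 1/(h_o·A) = 1/(17.6×6.22) = 0.009135 K/W
Sum of known resistances R_other = 0.009142 K/W
Total R = ΔT/Q = 45/77 = 0.5844 K/W
R_glass-fibre batt = R_total − R_other = 0.5753 K/W
k = L/(R·A) = 0.175/(0.5753×6.22)

k ≈ 0.0489 W/(m·K)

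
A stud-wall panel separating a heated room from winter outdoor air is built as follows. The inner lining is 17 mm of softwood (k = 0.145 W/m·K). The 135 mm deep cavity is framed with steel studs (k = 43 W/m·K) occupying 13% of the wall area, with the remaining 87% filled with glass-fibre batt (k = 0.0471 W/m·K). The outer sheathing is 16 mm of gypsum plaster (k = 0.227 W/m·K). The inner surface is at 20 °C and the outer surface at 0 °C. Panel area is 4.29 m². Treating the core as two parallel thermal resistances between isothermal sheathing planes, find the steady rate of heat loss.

Sheathing layers in series; stud and cavity paths in parallel between them.
R_inner = 0.017/(0.145×4.29) = 0.02733 K/W
R_stud  = 0.135/(43×0.13×4.29) = 0.005629 K/W
R_cav   = 0.135/(0.0471×0.87×4.29) = 0.768 K/W
1/R_core = 1/R_stud + 1/R_cav → R_core = 0.005588 K/W
R_outer = 0.016/(0.227×4.29) = 0.01643 K/W
R_total = 0.04935 K/W
Q = ΔT/R_total = 20/0.04935

Q ≈ 405 W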